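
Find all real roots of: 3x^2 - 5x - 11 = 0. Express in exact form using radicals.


Using the quadratic formula: x = (-b ± sqrt(b^2 - 4ac)) / (2a)
Here a = 3, b = -5, c = -11
Discriminant = b^2 - 4ac = (-5)^2 - 4(3)(-11) = 25 + 132 = 157
Since discriminant = 157 > 0, there are two real roots.
x = (5 ± sqrt(157)) / 6
Numerically: x ≈ 2.9217 or x ≈ -1.2550

x = (5 + sqrt(157)) / 6 or x = (5 - sqrt(157)) / 6


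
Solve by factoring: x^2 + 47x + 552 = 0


We need two numbers that multiply to 552 and add to 47.
Those numbers are 24 and 23 (since 24 * 23 = 552 and 24 + 23 = 47).
So x^2 + 47x + 552 = (x + 24)(x + 23) = 0
Setting each factor to zero: x = -24 or x = -23

x = -24, x = -23


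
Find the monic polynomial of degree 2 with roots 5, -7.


A monic polynomial with roots 5, -7 is:
p(x) = (x - 5)(x + 7)
After multiplying by (x - 5): x - 5
After multiplying by (x + 7): x^2 + 2x - 35

x^2 + 2x - 35


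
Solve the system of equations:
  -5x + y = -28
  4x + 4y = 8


Using Cramer's rule:
Determinant D = (-5)(4) - (4)(1) = -20 - 4 = -24
Dx = (-28)(4) - (8)(1) = -112 - 8 = -120
Dy = (-5)(8) - (4)(-28) = -40 + 112 = 72
x = Dx/D = -120/-24 = 5
y = Dy/D = 72/-24 = -3

x = 5, y = -3


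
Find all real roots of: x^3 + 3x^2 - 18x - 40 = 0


Let p(x) = x^3 + 3x^2 - 18x - 40. By the rational root theorem (leading coefficient 1), any rational root is an integer divisor of 40: try ±1, ±2, ... in turn.
Test x = 1: value = -54 ≠ 0.
Test x = -1: value = -20 ≠ 0.
Test x = 2: value = -56 ≠ 0.
Test x = -2: value = 0 ✓, so (x + 2) is a factor.
Synthetic division by (x + 2): bring down 1; 1(-2) + 3 = 1; 1(-2) - 18 = -20; (-20)(-2) - 40 = 0 → quotient x^2 + x - 20, remainder 0.
Solve the quadratic x^2 + x - 20 = 0: discriminant = 1^2 - 4(1)(-20) = 1 + 80 = 81.
sqrt(81) = 9, so x = (-1 ± 9)/2: x = 4 or x = -5.

x = -5, x = -2, x = 4


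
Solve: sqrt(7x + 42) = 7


Square both sides: 7x + 42 = 7^2 = 49
7x = 49 - 42 = 7
x = 1
Check: sqrt(7*1 + 42) = sqrt(49) = 7 ✓

x = 1


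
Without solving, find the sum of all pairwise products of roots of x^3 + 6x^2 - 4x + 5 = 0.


By Vieta's formulas for x^3 + bx^2 + cx + d = 0:
  r1 + r2 + r3 = -b/a = -6
  r1*r2 + r1*r3 + r2*r3 = c/a = -4
  r1*r2*r3 = -d/a = -5


Sum of pairwise products = -4


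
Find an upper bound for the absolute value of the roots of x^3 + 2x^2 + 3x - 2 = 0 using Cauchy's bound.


Cauchy's bound: all roots r satisfy |r| <= 1 + max(|a_i/a_n|) for i = 0,...,n-1
where a_n is the leading coefficient.

Coefficients: [1, 2, 3, -2]
Leading coefficient a_n = 1
Ratios |a_i/a_n|: 2, 3, 2
Maximum ratio: 3
Cauchy's bound: |r| <= 1 + 3 = 4

Upper bound = 4


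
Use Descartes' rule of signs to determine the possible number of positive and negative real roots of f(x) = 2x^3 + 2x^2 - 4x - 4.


Descartes' rule of signs:

For positive roots, count sign changes in f(x) = 2x^3 + 2x^2 - 4x - 4:
Signs of coefficients: +, +, -, -
Number of sign changes: 1
Possible positive real roots: 1

For negative roots, examine f(-x) = -2x^3 + 2x^2 + 4x - 4:
Signs of coefficients: -, +, +, -
Number of sign changes: 2
Possible negative real roots: 2, 0

Positive roots: 1; Negative roots: 2 or 0


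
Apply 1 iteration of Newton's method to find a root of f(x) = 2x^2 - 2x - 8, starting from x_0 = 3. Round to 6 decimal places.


Newton's method: x_(n+1) = x_n - f(x_n)/f'(x_n)
f(x) = 2x^2 - 2x - 8
f'(x) = 4x - 2

Iteration 1:
  f(3.000000) = 4.000000
  f'(3.000000) = 10.000000
  x_1 = 3.000000 - (4.000000)/(10.000000) = 2.600000

x_1 = 2.600000


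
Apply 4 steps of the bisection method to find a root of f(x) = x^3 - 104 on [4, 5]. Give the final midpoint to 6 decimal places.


f(x) = x^3 - 104
f(4) = -40 < 0
f(5) = 21 > 0

Step 1: midpoint = (4.000000 + 5.000000)/2 = 4.500000
  f(4.500000) = -12.875000
  f(mid) < 0, so root is in [4.500000, 5.000000]

Step 2: midpoint = (4.500000 + 5.000000)/2 = 4.750000
  f(4.750000) = 3.171875
  f(mid) > 0, so root is in [4.500000, 4.750000]

Step 3: midpoint = (4.500000 + 4.750000)/2 = 4.625000
  f(4.625000) = -5.068359
  f(mid) < 0, so root is in [4.625000, 4.750000]

Step 4: midpoint = (4.625000 + 4.750000)/2 = 4.687500
  f(4.687500) = -1.003174
  f(mid) < 0, so root is in [4.687500, 4.750000]

midpoint = 4.687500


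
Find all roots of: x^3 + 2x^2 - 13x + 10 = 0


Let p(x) = x^3 + 2x^2 - 13x + 10. By the rational root theorem (leading coefficient 1), any rational root is an integer divisor of 10: try ±1, ±2, ... in turn.
Test x = 1: value = 0 ✓, so (x - 1) is a factor.
Synthetic division by (x - 1): bring down 1; 1(1) + 2 = 3; 3(1) - 13 = -10; (-10)(1) + 10 = 0 → quotient x^2 + 3x - 10, remainder 0.
Solve the quadratic x^2 + 3x - 10 = 0: discriminant = 3^2 - 4(1)(-10) = 9 + 40 = 49.
sqrt(49) = 7, so x = (-3 ± 7)/2: x = 2 or x = -5.
Collecting all roots found:

x = -5, x = 1, x = 2


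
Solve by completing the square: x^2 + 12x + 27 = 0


Start: x^2 + 12x + 27 = 0
Move constant: x^2 + 12x = -27
Half of 12 is 6, squared is 36
Add 36 to both sides: x^2 + 12x + 36 = 9
(x + 6)^2 = 9
x + 6 = ±3
x = -6 + 3 = -3 or x = -6 - 3 = -9

x = -9, x = -3


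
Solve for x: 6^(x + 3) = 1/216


Express both sides with the same base.
1/216 = 6^(-3)
Since the bases match, equate exponents: x + 3 = -3
So x = -3 - (3) = -6

x = -6


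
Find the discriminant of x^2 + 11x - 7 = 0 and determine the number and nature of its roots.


For ax^2 + bx + c = 0, discriminant D = b^2 - 4ac
Here a = 1, b = 11, c = -7
D = (11)^2 - 4(1)(-7) = 121 + 28 = 149

D = 149 > 0 but not a perfect square
The equation has 2 distinct real irrational roots.

Discriminant = 149, 2 distinct real irrational roots


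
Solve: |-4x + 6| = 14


An absolute value equation |expr| = 14 gives two cases:
Case 1: -4x + 6 = 14
  -4x = 8, so x = -2
Case 2: -4x + 6 = -14
  -4x = -20, so x = 5

x = -2, x = 5


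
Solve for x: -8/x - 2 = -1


Subtract -2 from both sides: -8/x = 1
Multiply both sides by x: -8 = 1 * x
Divide by 1: x = -8

x = -8


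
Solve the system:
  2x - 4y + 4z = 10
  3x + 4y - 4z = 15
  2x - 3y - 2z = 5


Using Cramer's rule. Expand each determinant along the first row.
D  = 2*[4*(-2) - (-4)*(-3)] - (-4)*[3*(-2) - (-4)*2] + 4*[3*(-3) - 4*2]
  = 2*(-20) - (-4)*(2) + 4*(-17) = -100
Dx = 10*[4*(-2) - (-4)*(-3)] - (-4)*[15*(-2) - (-4)*5] + 4*[15*(-3) - 4*5]
  = 10*(-20) - (-4)*(-10) + 4*(-65) = -500
Dy = 2*[15*(-2) - (-4)*5] - 10*[3*(-2) - (-4)*2] + 4*[3*5 - 15*2]
  = 2*(-10) - 10*(2) + 4*(-15) = -100
Dz = 2*[4*5 - 15*(-3)] - (-4)*[3*5 - 15*2] + 10*[3*(-3) - 4*2]
  = 2*(65) - (-4)*(-15) + 10*(-17) = -100
x = Dx/D = -500/-100 = 5, y = Dy/D = -100/-100 = 1, z = Dz/D = -100/-100 = 1
Check eq1: (2)(5) + (-4)(1) + (4)(1) = 10 = 10 ✓
Check eq2: (3)(5) + (4)(1) + (-4)(1) = 15 = 15 ✓
Check eq3: (2)(5) + (-3)(1) + (-2)(1) = 5 = 5 ✓

x = 5, y = 1, z = 1


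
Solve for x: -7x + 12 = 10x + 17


Starting with: -7x + 12 = 10x + 17
Move all x terms to left: (-7 - 10)x = 17 - 12
Simplify: -17x = 5
Divide both sides by -17: x = -5/17

x = -5/17


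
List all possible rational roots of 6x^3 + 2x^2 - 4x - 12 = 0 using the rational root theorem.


Rational root theorem: possible roots are ±p/q where:
  p divides the constant term (-12): p ∈ {1, 2, 3, 4, 6, 12}
  q divides the leading coefficient (6): q ∈ {1, 2, 3, 6}

All possible rational roots: -12, -6, -4, -3, -2, -3/2, -4/3, -1, -2/3, -1/2, -1/3, -1/6, 1/6, 1/3, 1/2, 2/3, 1, 4/3, 3/2, 2, 3, 4, 6, 12

-12, -6, -4, -3, -2, -3/2, -4/3, -1, -2/3, -1/2, -1/3, -1/6, 1/6, 1/3, 1/2, 2/3, 1, 4/3, 3/2, 2, 3, 4, 6, 12


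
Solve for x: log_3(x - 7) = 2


Convert to exponential form: x - 7 = 3^2 = 9
x = 9 + 7 = 16
Check: log_3(16 - 7) = log_3(9) = log_3(9) = 2 ✓

x = 16


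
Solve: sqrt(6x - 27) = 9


Square both sides: 6x - 27 = 9^2 = 81
6x = 81 + 27 = 108
x = 18
Check: sqrt(6*18 - 27) = sqrt(81) = 9 ✓

x = 18


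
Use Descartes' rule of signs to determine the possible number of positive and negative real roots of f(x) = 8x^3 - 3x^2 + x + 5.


Descartes' rule of signs:

For positive roots, count sign changes in f(x) = 8x^3 - 3x^2 + x + 5:
Signs of coefficients: +, -, +, +
Number of sign changes: 2
Possible positive real roots: 2, 0

For negative roots, examine f(-x) = -8x^3 - 3x^2 - x + 5:
Signs of coefficients: -, -, -, +
Number of sign changes: 1
Possible negative real roots: 1

Positive roots: 2 or 0; Negative roots: 1


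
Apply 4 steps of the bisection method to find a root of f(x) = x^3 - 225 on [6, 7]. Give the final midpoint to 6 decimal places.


f(x) = x^3 - 225
f(6) = -9 < 0
f(7) = 118 > 0

Step 1: midpoint = (6.000000 + 7.000000)/2 = 6.500000
  f(6.500000) = 49.625000
  f(mid) > 0, so root is in [6.000000, 6.500000]

Step 2: midpoint = (6.000000 + 6.500000)/2 = 6.250000
  f(6.250000) = 19.140625
  f(mid) > 0, so root is in [6.000000, 6.250000]

Step 3: midpoint = (6.000000 + 6.250000)/2 = 6.125000
  f(6.125000) = 4.783203
  f(mid) > 0, so root is in [6.000000, 6.125000]

Step 4: midpoint = (6.000000 + 6.125000)/2 = 6.062500
  f(6.062500) = -2.179443
  f(mid) < 0, so root is in [6.062500, 6.125000]

midpoint = 6.062500


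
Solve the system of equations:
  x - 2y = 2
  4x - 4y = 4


Using Cramer's rule:
Determinant D = (1)(-4) - (4)(-2) = -4 + 8 = 4
Dx = (2)(-4) - (4)(-2) = -8 + 8 = 0
Dy = (1)(4) - (4)(2) = 4 - 8 = -4
x = Dx/D = 0/4 = 0
y = Dy/D = -4/4 = -1

x = 0, y = -1


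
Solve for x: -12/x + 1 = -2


Subtract 1 from both sides: -12/x = -3
Multiply both sides by x: -12 = -3 * x
Divide by -3: x = 4

x = 4


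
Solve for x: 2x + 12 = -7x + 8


Starting with: 2x + 12 = -7x + 8
Move all x terms to left: (2 + 7)x = 8 - 12
Simplify: 9x = -4
Divide both sides by 9: x = -4/9

x = -4/9


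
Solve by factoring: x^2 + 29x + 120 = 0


We need two numbers that multiply to 120 and add to 29.
Those numbers are 24 and 5 (since 24 * 5 = 120 and 24 + 5 = 29).
So x^2 + 29x + 120 = (x + 24)(x + 5) = 0
Setting each factor to zero: x = -24 or x = -5

x = -24, x = -5


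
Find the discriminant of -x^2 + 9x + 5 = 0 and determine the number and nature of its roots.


For ax^2 + bx + c = 0, discriminant D = b^2 - 4ac
Here a = -1, b = 9, c = 5
D = (9)^2 - 4(-1)(5) = 81 + 20 = 101

D = 101 > 0 but not a perfect square
The equation has 2 distinct real irrational roots.

Discriminant = 101, 2 distinct real irrational roots


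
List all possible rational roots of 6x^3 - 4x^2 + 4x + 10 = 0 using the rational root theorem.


Rational root theorem: possible roots are ±p/q where:
  p divides the constant term (10): p ∈ {1, 2, 5, 10}
  q divides the leading coefficient (6): q ∈ {1, 2, 3, 6}

All possible rational roots: -10, -5, -10/3, -5/2, -2, -5/3, -1, -5/6, -2/3, -1/2, -1/3, -1/6, 1/6, 1/3, 1/2, 2/3, 5/6, 1, 5/3, 2, 5/2, 10/3, 5, 10

-10, -5, -10/3, -5/2, -2, -5/3, -1, -5/6, -2/3, -1/2, -1/3, -1/6, 1/6, 1/3, 1/2, 2/3, 5/6, 1, 5/3, 2, 5/2, 10/3, 5, 10


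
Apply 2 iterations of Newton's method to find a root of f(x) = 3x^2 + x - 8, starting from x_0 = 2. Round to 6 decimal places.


Newton's method: x_(n+1) = x_n - f(x_n)/f'(x_n)
f(x) = 3x^2 + x - 8
f'(x) = 6x + 1

Iteration 1:
  f(2.000000) = 6.000000
  f'(2.000000) = 13.000000
  x_1 = 2.000000 - (6.000000)/(13.000000) = 1.538462

Iteration 2:
  f(1.538462) = 0.639053
  f'(1.538462) = 10.230769
  x_2 = 1.538462 - (0.639053)/(10.230769) = 1.475998

x_2 = 1.475998


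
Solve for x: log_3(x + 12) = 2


Convert to exponential form: x + 12 = 3^2 = 9
x = 9 - 12 = -3
Check: log_3(-3 + 12) = log_3(9) = log_3(9) = 2 ✓

x = -3


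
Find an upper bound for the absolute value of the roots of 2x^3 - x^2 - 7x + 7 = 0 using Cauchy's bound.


Cauchy's bound: all roots r satisfy |r| <= 1 + max(|a_i/a_n|) for i = 0,...,n-1
where a_n is the leading coefficient.

Coefficients: [2, -1, -7, 7]
Leading coefficient a_n = 2
Ratios |a_i/a_n|: 1/2, 7/2, 7/2
Maximum ratio: 7/2
Cauchy's bound: |r| <= 1 + 7/2 = 9/2

Upper bound = 9/2


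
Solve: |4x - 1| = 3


An absolute value equation |expr| = 3 gives two cases:
Case 1: 4x - 1 = 3
  4x = 4, so x = 1
Case 2: 4x - 1 = -3
  4x = -2, so x = -1/2

x = -1/2, x = 1


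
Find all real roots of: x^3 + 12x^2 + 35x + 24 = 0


Let p(x) = x^3 + 12x^2 + 35x + 24. By the rational root theorem (leading coefficient 1), any rational root is an integer divisor of 24: try ±1, ±2, ... in turn.
Test x = 1: value = 72 ≠ 0.
Test x = -1: value = 0 ✓, so (x + 1) is a factor.
Synthetic division by (x + 1): bring down 1; 1(-1) + 12 = 11; 11(-1) + 35 = 24; 24(-1) + 24 = 0 → quotient x^2 + 11x + 24, remainder 0.
Solve the quadratic x^2 + 11x + 24 = 0: discriminant = 11^2 - 4(1)(24) = 121 - 96 = 25.
sqrt(25) = 5, so x = (-11 ± 5)/2: x = -3 or x = -8.

x = -8, x = -3, x = -1


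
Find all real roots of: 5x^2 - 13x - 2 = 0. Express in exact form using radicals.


Using the quadratic formula: x = (-b ± sqrt(b^2 - 4ac)) / (2a)
Here a = 5, b = -13, c = -2
Discriminant = b^2 - 4ac = (-13)^2 - 4(5)(-2) = 169 + 40 = 209
Since discriminant = 209 > 0, there are two real roots.
x = (13 ± sqrt(209)) / 10
Numerically: x ≈ 2.7457 or x ≈ -0.1457

x = (13 + sqrt(209)) / 10 or x = (13 - sqrt(209)) / 10


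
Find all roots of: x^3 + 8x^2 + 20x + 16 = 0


Let p(x) = x^3 + 8x^2 + 20x + 16. By the rational root theorem (leading coefficient 1), any rational root is an integer divisor of 16: try ±1, ±2, ... in turn.
Test x = 1: value = 45 ≠ 0.
Test x = -1: value = 3 ≠ 0.
Test x = 2: value = 96 ≠ 0.
Test x = -2: value = 0 ✓, so (x + 2) is a factor.
Synthetic division by (x + 2): bring down 1; 1(-2) + 8 = 6; 6(-2) + 20 = 8; 8(-2) + 16 = 0 → quotient x^2 + 6x + 8, remainder 0.
Solve the quadratic x^2 + 6x + 8 = 0: discriminant = 6^2 - 4(1)(8) = 36 - 32 = 4.
sqrt(4) = 2, so x = (-6 ± 2)/2: x = -2 or x = -4.
Collecting all roots found:

x = -4, x = -2 (multiplicity 2)


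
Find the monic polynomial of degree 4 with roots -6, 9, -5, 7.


A monic polynomial with roots -6, 9, -5, 7 is:
p(x) = (x + 6)(x - 9)(x + 5)(x - 7)
After multiplying by (x + 6): x + 6
After multiplying by (x - 9): x^2 - 3x - 54
After multiplying by (x + 5): x^3 + 2x^2 - 69x - 270
After multiplying by (x - 7): x^4 - 5x^3 - 83x^2 + 213x + 1890

x^4 - 5x^3 - 83x^2 + 213x + 1890


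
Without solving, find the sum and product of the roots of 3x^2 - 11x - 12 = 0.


By Vieta's formulas for ax^2 + bx + c = 0:
  Sum of roots = -b/a
  Product of roots = c/a

Here a = 3, b = -11, c = -12
Sum = -(-11)/3 = 11/3
Product = -12/3 = -4

Sum = 11/3, Product = -4


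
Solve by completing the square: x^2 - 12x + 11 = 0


Start: x^2 - 12x + 11 = 0
Move constant: x^2 - 12x = -11
Half of -12 is -6, squared is 36
Add 36 to both sides: x^2 - 12x + 36 = 25
(x - 6)^2 = 25
x - 6 = ±5
x = 6 + 5 = 11 or x = 6 - 5 = 1

x = 1, x = 11


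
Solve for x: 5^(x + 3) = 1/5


Express both sides with the same base.
1/5 = 5^(-1)
Since the bases match, equate exponents: x + 3 = -1
So x = -1 - (3) = -4

x = -4


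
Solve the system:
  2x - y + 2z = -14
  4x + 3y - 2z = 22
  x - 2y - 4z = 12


Using Cramer's rule. Expand each determinant along the first row.
D  = 2*[3*(-4) - (-2)*(-2)] - (-1)*[4*(-4) - (-2)*1] + 2*[4*(-2) - 3*1]
  = 2*(-16) - (-1)*(-14) + 2*(-11) = -68
Dx = (-14)*[3*(-4) - (-2)*(-2)] - (-1)*[22*(-4) - (-2)*12] + 2*[22*(-2) - 3*12]
  = (-14)*(-16) - (-1)*(-64) + 2*(-80) = 0
Dy = 2*[22*(-4) - (-2)*12] - (-14)*[4*(-4) - (-2)*1] + 2*[4*12 - 22*1]
  = 2*(-64) - (-14)*(-14) + 2*(26) = -272
Dz = 2*[3*12 - 22*(-2)] - (-1)*[4*12 - 22*1] + (-14)*[4*(-2) - 3*1]
  = 2*(80) - (-1)*(26) + (-14)*(-11) = 340
x = Dx/D = 0/-68 = 0, y = Dy/D = -272/-68 = 4, z = Dz/D = 340/-68 = -5
Check eq1: (2)(0) + (-1)(4) + (2)(-5) = -14 = -14 ✓
Check eq2: (4)(0) + (3)(4) + (-2)(-5) = 22 = 22 ✓
Check eq3: (1)(0) + (-2)(4) + (-4)(-5) = 12 = 12 ✓

x = 0, y = 4, z = -5


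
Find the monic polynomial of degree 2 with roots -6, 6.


A monic polynomial with roots -6, 6 is:
p(x) = (x + 6)(x - 6)
After multiplying by (x + 6): x + 6
After multiplying by (x - 6): x^2 - 36

x^2 - 36


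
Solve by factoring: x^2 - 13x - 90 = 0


We need two numbers that multiply to -90 and add to -13.
Those numbers are 5 and -18 (since 5 * (-18) = -90 and 5 + (-18) = -13).
So x^2 - 13x - 90 = (x + 5)(x - 18) = 0
Setting each factor to zero: x = -5 or x = 18

x = -5, x = 18


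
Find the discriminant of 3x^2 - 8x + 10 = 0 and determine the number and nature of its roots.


For ax^2 + bx + c = 0, discriminant D = b^2 - 4ac
Here a = 3, b = -8, c = 10
D = (-8)^2 - 4(3)(10) = 64 - 120 = -56

D = -56 < 0
The equation has no real roots (2 complex conjugate roots).

Discriminant = -56, no real roots (2 complex conjugate roots)


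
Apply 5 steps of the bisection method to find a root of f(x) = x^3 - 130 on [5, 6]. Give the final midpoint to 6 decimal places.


f(x) = x^3 - 130
f(5) = -5 < 0
f(6) = 86 > 0

Step 1: midpoint = (5.000000 + 6.000000)/2 = 5.500000
  f(5.500000) = 36.375000
  f(mid) > 0, so root is in [5.000000, 5.500000]

Step 2: midpoint = (5.000000 + 5.500000)/2 = 5.250000
  f(5.250000) = 14.703125
  f(mid) > 0, so root is in [5.000000, 5.250000]

Step 3: midpoint = (5.000000 + 5.250000)/2 = 5.125000
  f(5.125000) = 4.611328
  f(mid) > 0, so root is in [5.000000, 5.125000]

Step 4: midpoint = (5.000000 + 5.125000)/2 = 5.062500
  f(5.062500) = -0.253662
  f(mid) < 0, so root is in [5.062500, 5.125000]

Step 5: midpoint = (5.062500 + 5.125000)/2 = 5.093750
  f(5.093750) = 2.163910
  f(mid) > 0, so root is in [5.062500, 5.093750]

midpoint = 5.093750


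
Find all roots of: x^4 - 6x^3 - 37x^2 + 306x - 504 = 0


Let p(x) = x^4 - 6x^3 - 37x^2 + 306x - 504. By the rational root theorem (leading coefficient 1), any rational root is an integer divisor of 504: try ±1, ±2, ... in turn.
Test x = 1: value = -240 ≠ 0.
Test x = -1: value = -840 ≠ 0.
Test x = 2: value = -72 ≠ 0.
Test x = -2: value = -1200 ≠ 0.
Test x = 3: value = 0 ✓, so (x - 3) is a factor.
Synthetic division by (x - 3): bring down 1; 1(3) - 6 = -3; (-3)(3) - 37 = -46; (-46)(3) + 306 = 168; 168(3) - 504 = 0 → quotient x^3 - 3x^2 - 46x + 168, remainder 0.
Continue with the quotient x^3 - 3x^2 - 46x + 168 (candidates must divide 168; re-test x = 3 first in case it repeats).
Test x = 3: value = 30 ≠ 0.
Test x = -3: value = 252 ≠ 0.
Test x = 4: value = 0 ✓, so (x - 4) is a factor.
Synthetic division by (x - 4): bring down 1; 1(4) - 3 = 1; 1(4) - 46 = -42; (-42)(4) + 168 = 0 → quotient x^2 + x - 42, remainder 0.
Solve the quadratic x^2 + x - 42 = 0: discriminant = 1^2 - 4(1)(-42) = 1 + 168 = 169.
sqrt(169) = 13, so x = (-1 ± 13)/2: x = 6 or x = -7.
Collecting all roots found:

x = -7, x = 3, x = 4, x = 6


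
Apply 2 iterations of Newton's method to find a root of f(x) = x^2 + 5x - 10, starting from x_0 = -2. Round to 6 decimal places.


Newton's method: x_(n+1) = x_n - f(x_n)/f'(x_n)
f(x) = x^2 + 5x - 10
f'(x) = 2x + 5

Iteration 1:
  f(-2.000000) = -16.000000
  f'(-2.000000) = 1.000000
  x_1 = -2.000000 - (-16.000000)/(1.000000) = 14.000000

Iteration 2:
  f(14.000000) = 256.000000
  f'(14.000000) = 33.000000
  x_2 = 14.000000 - (256.000000)/(33.000000) = 6.242424

x_2 = 6.242424


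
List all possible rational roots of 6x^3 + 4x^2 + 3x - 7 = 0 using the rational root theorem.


Rational root theorem: possible roots are ±p/q where:
  p divides the constant term (-7): p ∈ {1, 7}
  q divides the leading coefficient (6): q ∈ {1, 2, 3, 6}

All possible rational roots: -7, -7/2, -7/3, -7/6, -1, -1/2, -1/3, -1/6, 1/6, 1/3, 1/2, 1, 7/6, 7/3, 7/2, 7

-7, -7/2, -7/3, -7/6, -1, -1/2, -1/3, -1/6, 1/6, 1/3, 1/2, 1, 7/6, 7/3, 7/2, 7


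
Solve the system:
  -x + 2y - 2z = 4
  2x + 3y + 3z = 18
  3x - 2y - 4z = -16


Using Cramer's rule. Expand each determinant along the first row.
D  = (-1)*[3*(-4) - 3*(-2)] - 2*[2*(-4) - 3*3] + (-2)*[2*(-2) - 3*3]
  = (-1)*(-6) - 2*(-17) + (-2)*(-13) = 66
Dx = 4*[3*(-4) - 3*(-2)] - 2*[18*(-4) - 3*(-16)] + (-2)*[18*(-2) - 3*(-16)]
  = 4*(-6) - 2*(-24) + (-2)*(12) = 0
Dy = (-1)*[18*(-4) - 3*(-16)] - 4*[2*(-4) - 3*3] + (-2)*[2*(-16) - 18*3]
  = (-1)*(-24) - 4*(-17) + (-2)*(-86) = 264
Dz = (-1)*[3*(-16) - 18*(-2)] - 2*[2*(-16) - 18*3] + 4*[2*(-2) - 3*3]
  = (-1)*(-12) - 2*(-86) + 4*(-13) = 132
x = Dx/D = 0/66 = 0, y = Dy/D = 264/66 = 4, z = Dz/D = 132/66 = 2
Check eq1: (-1)(0) + (2)(4) + (-2)(2) = 4 = 4 ✓
Check eq2: (2)(0) + (3)(4) + (3)(2) = 18 = 18 ✓
Check eq3: (3)(0) + (-2)(4) + (-4)(2) = -16 = -16 ✓

x = 0, y = 4, z = 2


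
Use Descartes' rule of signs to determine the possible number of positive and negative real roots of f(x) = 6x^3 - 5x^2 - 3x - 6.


Descartes' rule of signs:

For positive roots, count sign changes in f(x) = 6x^3 - 5x^2 - 3x - 6:
Signs of coefficients: +, -, -, -
Number of sign changes: 1
Possible positive real roots: 1

For negative roots, examine f(-x) = -6x^3 - 5x^2 + 3x - 6:
Signs of coefficients: -, -, +, -
Number of sign changes: 2
Possible negative real roots: 2, 0

Positive roots: 1; Negative roots: 2 or 0


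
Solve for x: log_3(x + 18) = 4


Convert to exponential form: x + 18 = 3^4 = 81
x = 81 - 18 = 63
Check: log_3(63 + 18) = log_3(81) = log_3(81) = 4 ✓

x = 63


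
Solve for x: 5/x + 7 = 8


Subtract 7 from both sides: 5/x = 1
Multiply both sides by x: 5 = 1 * x
Divide by 1: x = 5

x = 5


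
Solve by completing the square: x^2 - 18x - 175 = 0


Start: x^2 - 18x - 175 = 0
Move constant: x^2 - 18x = 175
Half of -18 is -9, squared is 81
Add 81 to both sides: x^2 - 18x + 81 = 256
(x - 9)^2 = 256
x - 9 = ±16
x = 9 + 16 = 25 or x = 9 - 16 = -7

x = -7, x = 25


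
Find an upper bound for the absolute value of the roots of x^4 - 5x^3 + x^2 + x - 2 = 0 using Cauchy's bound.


Cauchy's bound: all roots r satisfy |r| <= 1 + max(|a_i/a_n|) for i = 0,...,n-1
where a_n is the leading coefficient.

Coefficients: [1, -5, 1, 1, -2]
Leading coefficient a_n = 1
Ratios |a_i/a_n|: 5, 1, 1, 2
Maximum ratio: 5
Cauchy's bound: |r| <= 1 + 5 = 6

Upper bound = 6


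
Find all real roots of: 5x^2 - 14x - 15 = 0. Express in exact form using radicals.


Using the quadratic formula: x = (-b ± sqrt(b^2 - 4ac)) / (2a)
Here a = 5, b = -14, c = -15
Discriminant = b^2 - 4ac = (-14)^2 - 4(5)(-15) = 196 + 300 = 496
Since discriminant = 496 > 0, there are two real roots.
x = (14 ± 4*sqrt(31)) / 10
Simplifying: x = (7 ± 2*sqrt(31)) / 5
Numerically: x ≈ 3.6271 or x ≈ -0.8271

x = (7 + 2*sqrt(31)) / 5 or x = (7 - 2*sqrt(31)) / 5


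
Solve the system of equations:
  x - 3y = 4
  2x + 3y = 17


Using Cramer's rule:
Determinant D = (1)(3) - (2)(-3) = 3 + 6 = 9
Dx = (4)(3) - (17)(-3) = 12 + 51 = 63
Dy = (1)(17) - (2)(4) = 17 - 8 = 9
x = Dx/D = 63/9 = 7
y = Dy/D = 9/9 = 1

x = 7, y = 1


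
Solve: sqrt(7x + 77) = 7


Square both sides: 7x + 77 = 7^2 = 49
7x = 49 - 77 = -28
x = -4
Check: sqrt(7*(-4) + 77) = sqrt(49) = 7 ✓

x = -4


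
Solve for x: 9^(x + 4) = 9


Express both sides with the same base.
9 = 9^1
Since the bases match, equate exponents: x + 4 = 1
So x = 1 - (4) = -3

x = -3


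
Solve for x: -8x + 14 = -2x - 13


Starting with: -8x + 14 = -2x - 13
Move all x terms to left: (-8 + 2)x = -13 - 14
Simplify: -6x = -27
Divide both sides by -6: x = 9/2

x = 9/2


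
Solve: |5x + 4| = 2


An absolute value equation |expr| = 2 gives two cases:
Case 1: 5x + 4 = 2
  5x = -2, so x = -2/5
Case 2: 5x + 4 = -2
  5x = -6, so x = -6/5

x = -6/5, x = -2/5


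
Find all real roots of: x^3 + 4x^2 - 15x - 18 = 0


Let p(x) = x^3 + 4x^2 - 15x - 18. By the rational root theorem (leading coefficient 1), any rational root is an integer divisor of 18: try ±1, ±2, ... in turn.
Test x = 1: value = -28 ≠ 0.
Test x = -1: value = 0 ✓, so (x + 1) is a factor.
Synthetic division by (x + 1): bring down 1; 1(-1) + 4 = 3; 3(-1) - 15 = -18; (-18)(-1) - 18 = 0 → quotient x^2 + 3x - 18, remainder 0.
Solve the quadratic x^2 + 3x - 18 = 0: discriminant = 3^2 - 4(1)(-18) = 9 + 72 = 81.
sqrt(81) = 9, so x = (-3 ± 9)/2: x = 3 or x = -6.

x = -6, x = -1, x = 3


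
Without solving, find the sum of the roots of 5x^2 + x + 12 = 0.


By Vieta's formulas for ax^2 + bx + c = 0:
  Sum of roots = -b/a
  Product of roots = c/a

Here a = 5, b = 1, c = 12
Sum = -(1)/5 = -1/5
Product = 12/5 = 12/5

Sum = -1/5


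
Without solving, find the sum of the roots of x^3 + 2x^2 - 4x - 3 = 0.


By Vieta's formulas for x^3 + bx^2 + cx + d = 0:
  r1 + r2 + r3 = -b/a = -2
  r1*r2 + r1*r3 + r2*r3 = c/a = -4
  r1*r2*r3 = -d/a = 3


Sum = -2


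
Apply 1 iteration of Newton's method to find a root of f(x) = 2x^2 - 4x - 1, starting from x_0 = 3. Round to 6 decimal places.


Newton's method: x_(n+1) = x_n - f(x_n)/f'(x_n)
f(x) = 2x^2 - 4x - 1
f'(x) = 4x - 4

Iteration 1:
  f(3.000000) = 5.000000
  f'(3.000000) = 8.000000
  x_1 = 3.000000 - (5.000000)/(8.000000) = 2.375000

x_1 = 2.375000


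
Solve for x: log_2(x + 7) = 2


Convert to exponential form: x + 7 = 2^2 = 4
x = 4 - 7 = -3
Check: log_2(-3 + 7) = log_2(4) = log_2(4) = 2 ✓

x = -3


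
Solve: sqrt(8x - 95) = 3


Square both sides: 8x - 95 = 3^2 = 9
8x = 9 + 95 = 104
x = 13
Check: sqrt(8*13 - 95) = sqrt(9) = 3 ✓

x = 13


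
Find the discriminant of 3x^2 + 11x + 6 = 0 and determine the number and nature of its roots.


For ax^2 + bx + c = 0, discriminant D = b^2 - 4ac
Here a = 3, b = 11, c = 6
D = (11)^2 - 4(3)(6) = 121 - 72 = 49

D = 49 > 0 and is a perfect square (sqrt = 7)
The equation has 2 distinct real rational roots.

Discriminant = 49, 2 distinct real rational roots


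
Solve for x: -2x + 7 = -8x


Starting with: -2x + 7 = -8x
Move all x terms to left: (-2 + 8)x = 0 - 7
Simplify: 6x = -7
Divide both sides by 6: x = -7/6

x = -7/6


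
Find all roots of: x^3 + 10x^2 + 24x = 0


The constant term is 0, so x = 0 is a root. Factor out x:
  x^2 + 10x + 24 = 0
Solve the quadratic x^2 + 10x + 24 = 0: discriminant = 10^2 - 4(1)(24) = 100 - 96 = 4.
sqrt(4) = 2, so x = (-10 ± 2)/2: x = -4 or x = -6.
Collecting all roots found:

x = -6, x = -4, x = 0


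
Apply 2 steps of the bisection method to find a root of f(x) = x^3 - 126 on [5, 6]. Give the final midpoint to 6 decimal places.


f(x) = x^3 - 126
f(5) = -1 < 0
f(6) = 90 > 0

Step 1: midpoint = (5.000000 + 6.000000)/2 = 5.500000
  f(5.500000) = 40.375000
  f(mid) > 0, so root is in [5.000000, 5.500000]

Step 2: midpoint = (5.000000 + 5.500000)/2 = 5.250000
  f(5.250000) = 18.703125
  f(mid) > 0, so root is in [5.000000, 5.250000]

midpoint = 5.250000


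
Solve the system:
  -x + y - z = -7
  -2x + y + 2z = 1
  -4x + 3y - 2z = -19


Using Cramer's rule. Expand each determinant along the first row.
D  = (-1)*[1*(-2) - 2*3] - 1*[(-2)*(-2) - 2*(-4)] + (-1)*[(-2)*3 - 1*(-4)]
  = (-1)*(-8) - 1*(12) + (-1)*(-2) = -2
Dx = (-7)*[1*(-2) - 2*3] - 1*[1*(-2) - 2*(-19)] + (-1)*[1*3 - 1*(-19)]
  = (-7)*(-8) - 1*(36) + (-1)*(22) = -2
Dy = (-1)*[1*(-2) - 2*(-19)] - (-7)*[(-2)*(-2) - 2*(-4)] + (-1)*[(-2)*(-19) - 1*(-4)]
  = (-1)*(36) - (-7)*(12) + (-1)*(42) = 6
Dz = (-1)*[1*(-19) - 1*3] - 1*[(-2)*(-19) - 1*(-4)] + (-7)*[(-2)*3 - 1*(-4)]
  = (-1)*(-22) - 1*(42) + (-7)*(-2) = -6
x = Dx/D = -2/-2 = 1, y = Dy/D = 6/-2 = -3, z = Dz/D = -6/-2 = 3
Check eq1: (-1)(1) + (1)(-3) + (-1)(3) = -7 = -7 ✓
Check eq2: (-2)(1) + (1)(-3) + (2)(3) = 1 = 1 ✓
Check eq3: (-4)(1) + (3)(-3) + (-2)(3) = -19 = -19 ✓

x = 1, y = -3, z = 3


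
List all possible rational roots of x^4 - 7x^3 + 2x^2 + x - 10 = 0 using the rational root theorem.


Rational root theorem: possible roots are ±p/q where:
  p divides the constant term (-10): p ∈ {1, 2, 5, 10}
  q divides the leading coefficient (1): q ∈ {1}

All possible rational roots: -10, -5, -2, -1, 1, 2, 5, 10

-10, -5, -2, -1, 1, 2, 5, 10


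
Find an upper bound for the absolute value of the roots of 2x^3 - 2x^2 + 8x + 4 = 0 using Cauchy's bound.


Cauchy's bound: all roots r satisfy |r| <= 1 + max(|a_i/a_n|) for i = 0,...,n-1
where a_n is the leading coefficient.

Coefficients: [2, -2, 8, 4]
Leading coefficient a_n = 2
Ratios |a_i/a_n|: 1, 4, 2
Maximum ratio: 4
Cauchy's bound: |r| <= 1 + 4 = 5

Upper bound = 5


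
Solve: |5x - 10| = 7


An absolute value equation |expr| = 7 gives two cases:
Case 1: 5x - 10 = 7
  5x = 17, so x = 17/5
Case 2: 5x - 10 = -7
  5x = 3, so x = 3/5

x = 3/5, x = 17/5


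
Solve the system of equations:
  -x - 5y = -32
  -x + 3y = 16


Using Cramer's rule:
Determinant D = (-1)(3) - (-1)(-5) = -3 - 5 = -8
Dx = (-32)(3) - (16)(-5) = -96 + 80 = -16
Dy = (-1)(16) - (-1)(-32) = -16 - 32 = -48
x = Dx/D = -16/-8 = 2
y = Dy/D = -48/-8 = 6

x = 2, y = 6


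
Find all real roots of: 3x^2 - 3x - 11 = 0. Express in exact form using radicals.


Using the quadratic formula: x = (-b ± sqrt(b^2 - 4ac)) / (2a)
Here a = 3, b = -3, c = -11
Discriminant = b^2 - 4ac = (-3)^2 - 4(3)(-11) = 9 + 132 = 141
Since discriminant = 141 > 0, there are two real roots.
x = (3 ± sqrt(141)) / 6
Numerically: x ≈ 2.4791 or x ≈ -1.4791

x = (3 + sqrt(141)) / 6 or x = (3 - sqrt(141)) / 6


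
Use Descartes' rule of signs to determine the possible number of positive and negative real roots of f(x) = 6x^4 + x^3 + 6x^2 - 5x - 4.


Descartes' rule of signs:

For positive roots, count sign changes in f(x) = 6x^4 + x^3 + 6x^2 - 5x - 4:
Signs of coefficients: +, +, +, -, -
Number of sign changes: 1
Possible positive real roots: 1

For negative roots, examine f(-x) = 6x^4 - x^3 + 6x^2 + 5x - 4:
Signs of coefficients: +, -, +, +, -
Number of sign changes: 3
Possible negative real roots: 3, 1

Positive roots: 1; Negative roots: 3 or 1


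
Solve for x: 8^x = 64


Express both sides with the same base.
64 = 8^2
Since the bases match: x = 2

x = 2


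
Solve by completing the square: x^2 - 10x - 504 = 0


Start: x^2 - 10x - 504 = 0
Move constant: x^2 - 10x = 504
Half of -10 is -5, squared is 25
Add 25 to both sides: x^2 - 10x + 25 = 529
(x - 5)^2 = 529
x - 5 = ±23
x = 5 + 23 = 28 or x = 5 - 23 = -18

x = -18, x = 28


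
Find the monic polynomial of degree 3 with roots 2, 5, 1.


A monic polynomial with roots 2, 5, 1 is:
p(x) = (x - 2)(x - 5)(x - 1)
After multiplying by (x - 2): x - 2
After multiplying by (x - 5): x^2 - 7x + 10
After multiplying by (x - 1): x^3 - 8x^2 + 17x - 10

x^3 - 8x^2 + 17x - 10


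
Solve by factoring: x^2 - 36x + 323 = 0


We need two numbers that multiply to 323 and add to -36.
Those numbers are -17 and -19 (since (-17) * (-19) = 323 and (-17) + (-19) = -36).
So x^2 - 36x + 323 = (x - 17)(x - 19) = 0
Setting each factor to zero: x = 17 or x = 19

x = 17, x = 19


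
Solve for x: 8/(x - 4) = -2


Multiply both sides by (x - 4): 8 = -2(x - 4)
Distribute: 8 = -2x + 8
-2x = 8 - 8 = 0
x = 0

x = 0


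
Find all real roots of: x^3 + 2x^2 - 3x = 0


The constant term is 0, so x = 0 is a root. Factor out x:
  x(x^2 + 2x - 3) = 0
Solve the quadratic x^2 + 2x - 3 = 0: discriminant = 2^2 - 4(1)(-3) = 4 + 12 = 16.
sqrt(16) = 4, so x = (-2 ± 4)/2: x = 1 or x = -3.

x = -3, x = 0, x = 1


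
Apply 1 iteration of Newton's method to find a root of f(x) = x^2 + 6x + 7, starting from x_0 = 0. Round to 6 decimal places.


Newton's method: x_(n+1) = x_n - f(x_n)/f'(x_n)
f(x) = x^2 + 6x + 7
f'(x) = 2x + 6

Iteration 1:
  f(0.000000) = 7.000000
  f'(0.000000) = 6.000000
  x_1 = 0.000000 - (7.000000)/(6.000000) = -1.166667

x_1 = -1.166667


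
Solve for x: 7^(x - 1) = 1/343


Express both sides with the same base.
1/343 = 7^(-3)
Since the bases match, equate exponents: x - 1 = -3
So x = -3 - (-1) = -2

x = -2


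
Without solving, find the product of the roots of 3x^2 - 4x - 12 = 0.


By Vieta's formulas for ax^2 + bx + c = 0:
  Sum of roots = -b/a
  Product of roots = c/a

Here a = 3, b = -4, c = -12
Sum = -(-4)/3 = 4/3
Product = -12/3 = -4

Product = -4


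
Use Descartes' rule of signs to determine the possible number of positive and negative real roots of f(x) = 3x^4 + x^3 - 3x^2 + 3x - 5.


Descartes' rule of signs:

For positive roots, count sign changes in f(x) = 3x^4 + x^3 - 3x^2 + 3x - 5:
Signs of coefficients: +, +, -, +, -
Number of sign changes: 3
Possible positive real roots: 3, 1

For negative roots, examine f(-x) = 3x^4 - x^3 - 3x^2 - 3x - 5:
Signs of coefficients: +, -, -, -, -
Number of sign changes: 1
Possible negative real roots: 1

Positive roots: 3 or 1; Negative roots: 1


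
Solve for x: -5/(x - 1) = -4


Multiply both sides by (x - 1): -5 = -4(x - 1)
Distribute: -5 = -4x + 4
-4x = -5 - 4 = -9
x = 9/4

x = 9/4


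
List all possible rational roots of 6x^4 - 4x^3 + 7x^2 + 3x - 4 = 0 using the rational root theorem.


Rational root theorem: possible roots are ±p/q where:
  p divides the constant term (-4): p ∈ {1, 2, 4}
  q divides the leading coefficient (6): q ∈ {1, 2, 3, 6}

All possible rational roots: -4, -2, -4/3, -1, -2/3, -1/2, -1/3, -1/6, 1/6, 1/3, 1/2, 2/3, 1, 4/3, 2, 4

-4, -2, -4/3, -1, -2/3, -1/2, -1/3, -1/6, 1/6, 1/3, 1/2, 2/3, 1, 4/3, 2, 4


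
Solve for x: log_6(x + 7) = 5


Convert to exponential form: x + 7 = 6^5 = 7776
x = 7776 - 7 = 7769
Check: log_6(7769 + 7) = log_6(7776) = log_6(7776) = 5 ✓

x = 7769


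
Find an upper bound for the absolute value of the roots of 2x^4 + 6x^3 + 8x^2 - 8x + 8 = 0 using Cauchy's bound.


Cauchy's bound: all roots r satisfy |r| <= 1 + max(|a_i/a_n|) for i = 0,...,n-1
where a_n is the leading coefficient.

Coefficients: [2, 6, 8, -8, 8]
Leading coefficient a_n = 2
Ratios |a_i/a_n|: 3, 4, 4, 4
Maximum ratio: 4
Cauchy's bound: |r| <= 1 + 4 = 5

Upper bound = 5


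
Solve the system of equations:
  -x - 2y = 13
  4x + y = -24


Using Cramer's rule:
Determinant D = (-1)(1) - (4)(-2) = -1 + 8 = 7
Dx = (13)(1) - (-24)(-2) = 13 - 48 = -35
Dy = (-1)(-24) - (4)(13) = 24 - 52 = -28
x = Dx/D = -35/7 = -5
y = Dy/D = -28/7 = -4

x = -5, y = -4


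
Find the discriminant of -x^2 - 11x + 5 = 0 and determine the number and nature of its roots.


For ax^2 + bx + c = 0, discriminant D = b^2 - 4ac
Here a = -1, b = -11, c = 5
D = (-11)^2 - 4(-1)(5) = 121 + 20 = 141

D = 141 > 0 but not a perfect square
The equation has 2 distinct real irrational roots.

Discriminant = 141, 2 distinct real irrational roots


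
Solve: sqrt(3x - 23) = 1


Square both sides: 3x - 23 = 1^2 = 1
3x = 1 + 23 = 24
x = 8
Check: sqrt(3*8 - 23) = sqrt(1) = 1 ✓

x = 8


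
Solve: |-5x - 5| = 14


An absolute value equation |expr| = 14 gives two cases:
Case 1: -5x - 5 = 14
  -5x = 19, so x = -19/5
Case 2: -5x - 5 = -14
  -5x = -9, so x = 9/5

x = -19/5, x = 9/5


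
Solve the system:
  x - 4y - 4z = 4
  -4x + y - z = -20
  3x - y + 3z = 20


Using Cramer's rule. Expand each determinant along the first row.
D  = 1*[1*3 - (-1)*(-1)] - (-4)*[(-4)*3 - (-1)*3] + (-4)*[(-4)*(-1) - 1*3]
  = 1*(2) - (-4)*(-9) + (-4)*(1) = -38
Dx = 4*[1*3 - (-1)*(-1)] - (-4)*[(-20)*3 - (-1)*20] + (-4)*[(-20)*(-1) - 1*20]
  = 4*(2) - (-4)*(-40) + (-4)*(0) = -152
Dy = 1*[(-20)*3 - (-1)*20] - 4*[(-4)*3 - (-1)*3] + (-4)*[(-4)*20 - (-20)*3]
  = 1*(-40) - 4*(-9) + (-4)*(-20) = 76
Dz = 1*[1*20 - (-20)*(-1)] - (-4)*[(-4)*20 - (-20)*3] + 4*[(-4)*(-1) - 1*3]
  = 1*(0) - (-4)*(-20) + 4*(1) = -76
x = Dx/D = -152/-38 = 4, y = Dy/D = 76/-38 = -2, z = Dz/D = -76/-38 = 2
Check eq1: (1)(4) + (-4)(-2) + (-4)(2) = 4 = 4 ✓
Check eq2: (-4)(4) + (1)(-2) + (-1)(2) = -20 = -20 ✓
Check eq3: (3)(4) + (-1)(-2) + (3)(2) = 20 = 20 ✓

x = 4, y = -2, z = 2


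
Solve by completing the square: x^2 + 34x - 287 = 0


Start: x^2 + 34x - 287 = 0
Move constant: x^2 + 34x = 287
Half of 34 is 17, squared is 289
Add 289 to both sides: x^2 + 34x + 289 = 576
(x + 17)^2 = 576
x + 17 = ±24
x = -17 + 24 = 7 or x = -17 - 24 = -41

x = -41, x = 7


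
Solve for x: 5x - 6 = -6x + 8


Starting with: 5x - 6 = -6x + 8
Move all x terms to left: (5 + 6)x = 8 + 6
Simplify: 11x = 14
Divide both sides by 11: x = 14/11

x = 14/11


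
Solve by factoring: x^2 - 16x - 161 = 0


We need two numbers that multiply to -161 and add to -16.
Those numbers are -23 and 7 (since (-23) * 7 = -161 and (-23) + 7 = -16).
So x^2 - 16x - 161 = (x - 23)(x + 7) = 0
Setting each factor to zero: x = 23 or x = -7

x = -7, x = 23


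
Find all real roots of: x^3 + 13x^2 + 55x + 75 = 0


Let p(x) = x^3 + 13x^2 + 55x + 75. By the rational root theorem (leading coefficient 1), any rational root is an integer divisor of 75: try ±1, ±2, ... in turn.
Test x = 1: value = 144 ≠ 0.
Test x = -1: value = 32 ≠ 0.
Test x = 3: value = 384 ≠ 0.
Test x = -3: value = 0 ✓, so (x + 3) is a factor.
Synthetic division by (x + 3): bring down 1; 1(-3) + 13 = 10; 10(-3) + 55 = 25; 25(-3) + 75 = 0 → quotient x^2 + 10x + 25, remainder 0.
Solve the quadratic x^2 + 10x + 25 = 0: discriminant = 10^2 - 4(1)(25) = 100 - 100 = 0.
Discriminant = 0, so a double root: x = -10/2 = -5.

x = -5 (multiplicity 2), x = -3


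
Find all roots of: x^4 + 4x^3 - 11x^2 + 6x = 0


The constant term is 0, so x = 0 is a root. Factor out x:
  x^3 + 4x^2 - 11x + 6 = 0
Let p(x) = x^3 + 4x^2 - 11x + 6. By the rational root theorem (leading coefficient 1), any rational root is an integer divisor of 6: try ±1, ±2, ... in turn.
Test x = 1: value = 0 ✓, so (x - 1) is a factor.
Synthetic division by (x - 1): bring down 1; 1(1) + 4 = 5; 5(1) - 11 = -6; (-6)(1) + 6 = 0 → quotient x^2 + 5x - 6, remainder 0.
Solve the quadratic x^2 + 5x - 6 = 0: discriminant = 5^2 - 4(1)(-6) = 25 + 24 = 49.
sqrt(49) = 7, so x = (-5 ± 7)/2: x = 1 or x = -6.
Collecting all roots found:

x = -6, x = 0, x = 1 (multiplicity 2)


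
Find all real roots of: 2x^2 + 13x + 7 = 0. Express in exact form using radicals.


Using the quadratic formula: x = (-b ± sqrt(b^2 - 4ac)) / (2a)
Here a = 2, b = 13, c = 7
Discriminant = b^2 - 4ac = 13^2 - 4(2)(7) = 169 - 56 = 113
Since discriminant = 113 > 0, there are two real roots.
x = (-13 ± sqrt(113)) / 4
Numerically: x ≈ -0.5925 or x ≈ -5.9075

x = (-13 + sqrt(113)) / 4 or x = (-13 - sqrt(113)) / 4


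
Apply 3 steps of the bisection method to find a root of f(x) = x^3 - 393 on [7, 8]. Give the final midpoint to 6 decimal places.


f(x) = x^3 - 393
f(7) = -50 < 0
f(8) = 119 > 0

Step 1: midpoint = (7.000000 + 8.000000)/2 = 7.500000
  f(7.500000) = 28.875000
  f(mid) > 0, so root is in [7.000000, 7.500000]

Step 2: midpoint = (7.000000 + 7.500000)/2 = 7.250000
  f(7.250000) = -11.921875
  f(mid) < 0, so root is in [7.250000, 7.500000]

Step 3: midpoint = (7.250000 + 7.500000)/2 = 7.375000
  f(7.375000) = 8.130859
  f(mid) > 0, so root is in [7.250000, 7.375000]

midpoint = 7.375000


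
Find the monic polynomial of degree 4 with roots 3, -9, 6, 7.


A monic polynomial with roots 3, -9, 6, 7 is:
p(x) = (x - 3)(x + 9)(x - 6)(x - 7)
After multiplying by (x - 3): x - 3
After multiplying by (x + 9): x^2 + 6x - 27
After multiplying by (x - 6): x^3 - 63x + 162
After multiplying by (x - 7): x^4 - 7x^3 - 63x^2 + 603x - 1134

x^4 - 7x^3 - 63x^2 + 603x - 1134


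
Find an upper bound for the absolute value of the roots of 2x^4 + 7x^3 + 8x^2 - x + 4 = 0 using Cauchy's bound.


Cauchy's bound: all roots r satisfy |r| <= 1 + max(|a_i/a_n|) for i = 0,...,n-1
where a_n is the leading coefficient.

Coefficients: [2, 7, 8, -1, 4]
Leading coefficient a_n = 2
Ratios |a_i/a_n|: 7/2, 4, 1/2, 2
Maximum ratio: 4
Cauchy's bound: |r| <= 1 + 4 = 5

Upper bound = 5


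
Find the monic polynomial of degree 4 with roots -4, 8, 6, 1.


A monic polynomial with roots -4, 8, 6, 1 is:
p(x) = (x + 4)(x - 8)(x - 6)(x - 1)
After multiplying by (x + 4): x + 4
After multiplying by (x - 8): x^2 - 4x - 32
After multiplying by (x - 6): x^3 - 10x^2 - 8x + 192
After multiplying by (x - 1): x^4 - 11x^3 + 2x^2 + 200x - 192

x^4 - 11x^3 + 2x^2 + 200x - 192


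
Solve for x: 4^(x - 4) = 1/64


Express both sides with the same base.
1/64 = 4^(-3)
Since the bases match, equate exponents: x - 4 = -3
So x = -3 - (-4) = 1

x = 1


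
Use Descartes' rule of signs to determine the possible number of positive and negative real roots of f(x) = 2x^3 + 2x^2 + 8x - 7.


Descartes' rule of signs:

For positive roots, count sign changes in f(x) = 2x^3 + 2x^2 + 8x - 7:
Signs of coefficients: +, +, +, -
Number of sign changes: 1
Possible positive real roots: 1

For negative roots, examine f(-x) = -2x^3 + 2x^2 - 8x - 7:
Signs of coefficients: -, +, -, -
Number of sign changes: 2
Possible negative real roots: 2, 0

Positive roots: 1; Negative roots: 2 or 0
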